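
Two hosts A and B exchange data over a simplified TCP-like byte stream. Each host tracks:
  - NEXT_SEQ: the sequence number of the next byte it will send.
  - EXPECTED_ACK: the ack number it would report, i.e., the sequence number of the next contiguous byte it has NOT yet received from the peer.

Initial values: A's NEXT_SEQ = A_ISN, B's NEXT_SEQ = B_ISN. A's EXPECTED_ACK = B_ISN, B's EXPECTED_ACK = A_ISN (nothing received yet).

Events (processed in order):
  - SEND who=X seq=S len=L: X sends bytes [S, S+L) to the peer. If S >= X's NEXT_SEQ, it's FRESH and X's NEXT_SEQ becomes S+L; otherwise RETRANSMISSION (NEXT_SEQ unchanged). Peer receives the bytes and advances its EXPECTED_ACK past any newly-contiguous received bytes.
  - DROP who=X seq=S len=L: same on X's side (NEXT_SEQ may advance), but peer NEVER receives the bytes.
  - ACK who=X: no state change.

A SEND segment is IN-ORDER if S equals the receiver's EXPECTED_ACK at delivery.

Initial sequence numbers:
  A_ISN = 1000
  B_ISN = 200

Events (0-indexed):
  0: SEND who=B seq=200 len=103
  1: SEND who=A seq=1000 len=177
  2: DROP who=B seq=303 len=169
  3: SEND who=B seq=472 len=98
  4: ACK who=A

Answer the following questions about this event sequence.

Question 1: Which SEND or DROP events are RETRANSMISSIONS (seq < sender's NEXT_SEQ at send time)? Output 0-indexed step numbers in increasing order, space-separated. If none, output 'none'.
Step 0: SEND seq=200 -> fresh
Step 1: SEND seq=1000 -> fresh
Step 2: DROP seq=303 -> fresh
Step 3: SEND seq=472 -> fresh

Answer: none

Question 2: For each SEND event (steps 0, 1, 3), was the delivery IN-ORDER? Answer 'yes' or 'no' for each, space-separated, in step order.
Step 0: SEND seq=200 -> in-order
Step 1: SEND seq=1000 -> in-order
Step 3: SEND seq=472 -> out-of-order

Answer: yes yes no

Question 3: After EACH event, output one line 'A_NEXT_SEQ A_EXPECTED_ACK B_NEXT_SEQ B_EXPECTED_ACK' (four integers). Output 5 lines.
1000 303 303 1000
1177 303 303 1177
1177 303 472 1177
1177 303 570 1177
1177 303 570 1177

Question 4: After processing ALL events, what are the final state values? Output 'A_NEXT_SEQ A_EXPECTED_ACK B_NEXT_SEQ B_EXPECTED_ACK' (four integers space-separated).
After event 0: A_seq=1000 A_ack=303 B_seq=303 B_ack=1000
After event 1: A_seq=1177 A_ack=303 B_seq=303 B_ack=1177
After event 2: A_seq=1177 A_ack=303 B_seq=472 B_ack=1177
After event 3: A_seq=1177 A_ack=303 B_seq=570 B_ack=1177
After event 4: A_seq=1177 A_ack=303 B_seq=570 B_ack=1177

Answer: 1177 303 570 1177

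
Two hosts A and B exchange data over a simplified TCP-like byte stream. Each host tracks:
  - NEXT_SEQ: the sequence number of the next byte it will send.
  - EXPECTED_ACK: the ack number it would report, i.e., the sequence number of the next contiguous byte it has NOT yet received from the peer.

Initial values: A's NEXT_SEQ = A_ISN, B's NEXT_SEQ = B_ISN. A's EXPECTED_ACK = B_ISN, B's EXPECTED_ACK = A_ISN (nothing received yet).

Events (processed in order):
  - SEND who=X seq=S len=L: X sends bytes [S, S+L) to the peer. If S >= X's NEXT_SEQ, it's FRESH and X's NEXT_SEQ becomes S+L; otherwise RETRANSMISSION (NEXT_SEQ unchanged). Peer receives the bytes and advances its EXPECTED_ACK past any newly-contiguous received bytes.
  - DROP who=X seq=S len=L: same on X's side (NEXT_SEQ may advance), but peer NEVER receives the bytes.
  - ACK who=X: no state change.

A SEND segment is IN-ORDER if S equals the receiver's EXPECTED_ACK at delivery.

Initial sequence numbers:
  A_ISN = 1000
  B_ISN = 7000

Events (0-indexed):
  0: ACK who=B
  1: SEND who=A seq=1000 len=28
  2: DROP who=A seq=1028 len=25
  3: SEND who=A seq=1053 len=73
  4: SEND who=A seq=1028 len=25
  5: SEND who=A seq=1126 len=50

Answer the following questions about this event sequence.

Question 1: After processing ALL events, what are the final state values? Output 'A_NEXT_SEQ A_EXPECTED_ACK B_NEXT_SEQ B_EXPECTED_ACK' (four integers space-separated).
After event 0: A_seq=1000 A_ack=7000 B_seq=7000 B_ack=1000
After event 1: A_seq=1028 A_ack=7000 B_seq=7000 B_ack=1028
After event 2: A_seq=1053 A_ack=7000 B_seq=7000 B_ack=1028
After event 3: A_seq=1126 A_ack=7000 B_seq=7000 B_ack=1028
After event 4: A_seq=1126 A_ack=7000 B_seq=7000 B_ack=1126
After event 5: A_seq=1176 A_ack=7000 B_seq=7000 B_ack=1176

Answer: 1176 7000 7000 1176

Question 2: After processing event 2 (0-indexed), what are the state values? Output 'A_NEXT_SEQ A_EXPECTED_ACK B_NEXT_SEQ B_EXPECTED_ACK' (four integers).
After event 0: A_seq=1000 A_ack=7000 B_seq=7000 B_ack=1000
After event 1: A_seq=1028 A_ack=7000 B_seq=7000 B_ack=1028
After event 2: A_seq=1053 A_ack=7000 B_seq=7000 B_ack=1028

1053 7000 7000 1028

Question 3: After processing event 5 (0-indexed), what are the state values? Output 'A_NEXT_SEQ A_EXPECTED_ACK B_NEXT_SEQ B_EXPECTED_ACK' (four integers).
After event 0: A_seq=1000 A_ack=7000 B_seq=7000 B_ack=1000
After event 1: A_seq=1028 A_ack=7000 B_seq=7000 B_ack=1028
After event 2: A_seq=1053 A_ack=7000 B_seq=7000 B_ack=1028
After event 3: A_seq=1126 A_ack=7000 B_seq=7000 B_ack=1028
After event 4: A_seq=1126 A_ack=7000 B_seq=7000 B_ack=1126
After event 5: A_seq=1176 A_ack=7000 B_seq=7000 B_ack=1176

1176 7000 7000 1176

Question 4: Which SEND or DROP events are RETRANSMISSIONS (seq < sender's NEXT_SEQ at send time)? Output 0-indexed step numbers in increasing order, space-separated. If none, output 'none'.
Answer: 4

Derivation:
Step 1: SEND seq=1000 -> fresh
Step 2: DROP seq=1028 -> fresh
Step 3: SEND seq=1053 -> fresh
Step 4: SEND seq=1028 -> retransmit
Step 5: SEND seq=1126 -> fresh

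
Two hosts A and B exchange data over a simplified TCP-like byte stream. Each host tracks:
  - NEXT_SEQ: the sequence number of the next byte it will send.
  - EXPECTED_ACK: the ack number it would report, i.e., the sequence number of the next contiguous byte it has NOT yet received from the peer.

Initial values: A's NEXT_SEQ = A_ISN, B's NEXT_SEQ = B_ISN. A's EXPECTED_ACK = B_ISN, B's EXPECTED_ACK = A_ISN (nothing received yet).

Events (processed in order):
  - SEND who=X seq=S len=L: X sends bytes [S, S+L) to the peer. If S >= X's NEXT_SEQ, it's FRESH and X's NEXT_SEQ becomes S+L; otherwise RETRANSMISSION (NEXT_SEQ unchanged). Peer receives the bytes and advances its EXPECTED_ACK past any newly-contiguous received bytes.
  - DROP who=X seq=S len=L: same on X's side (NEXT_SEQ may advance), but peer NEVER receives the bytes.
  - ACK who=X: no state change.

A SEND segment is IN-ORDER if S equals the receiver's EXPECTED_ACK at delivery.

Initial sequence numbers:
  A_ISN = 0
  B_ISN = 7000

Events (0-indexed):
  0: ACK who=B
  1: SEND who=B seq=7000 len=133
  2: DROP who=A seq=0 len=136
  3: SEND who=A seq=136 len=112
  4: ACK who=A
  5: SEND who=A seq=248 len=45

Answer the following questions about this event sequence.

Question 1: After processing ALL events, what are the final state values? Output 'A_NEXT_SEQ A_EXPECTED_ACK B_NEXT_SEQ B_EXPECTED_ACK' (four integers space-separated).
After event 0: A_seq=0 A_ack=7000 B_seq=7000 B_ack=0
After event 1: A_seq=0 A_ack=7133 B_seq=7133 B_ack=0
After event 2: A_seq=136 A_ack=7133 B_seq=7133 B_ack=0
After event 3: A_seq=248 A_ack=7133 B_seq=7133 B_ack=0
After event 4: A_seq=248 A_ack=7133 B_seq=7133 B_ack=0
After event 5: A_seq=293 A_ack=7133 B_seq=7133 B_ack=0

Answer: 293 7133 7133 0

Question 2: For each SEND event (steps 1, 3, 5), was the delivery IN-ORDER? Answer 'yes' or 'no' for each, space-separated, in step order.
Answer: yes no no

Derivation:
Step 1: SEND seq=7000 -> in-order
Step 3: SEND seq=136 -> out-of-order
Step 5: SEND seq=248 -> out-of-order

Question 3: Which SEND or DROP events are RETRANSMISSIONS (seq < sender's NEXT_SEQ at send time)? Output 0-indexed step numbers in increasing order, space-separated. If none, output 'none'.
Answer: none

Derivation:
Step 1: SEND seq=7000 -> fresh
Step 2: DROP seq=0 -> fresh
Step 3: SEND seq=136 -> fresh
Step 5: SEND seq=248 -> fresh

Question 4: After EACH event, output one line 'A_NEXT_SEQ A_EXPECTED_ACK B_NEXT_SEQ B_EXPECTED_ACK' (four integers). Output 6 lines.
0 7000 7000 0
0 7133 7133 0
136 7133 7133 0
248 7133 7133 0
248 7133 7133 0
293 7133 7133 0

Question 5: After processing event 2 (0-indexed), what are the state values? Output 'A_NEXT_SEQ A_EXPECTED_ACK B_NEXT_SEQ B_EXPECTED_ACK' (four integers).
After event 0: A_seq=0 A_ack=7000 B_seq=7000 B_ack=0
After event 1: A_seq=0 A_ack=7133 B_seq=7133 B_ack=0
After event 2: A_seq=136 A_ack=7133 B_seq=7133 B_ack=0

136 7133 7133 0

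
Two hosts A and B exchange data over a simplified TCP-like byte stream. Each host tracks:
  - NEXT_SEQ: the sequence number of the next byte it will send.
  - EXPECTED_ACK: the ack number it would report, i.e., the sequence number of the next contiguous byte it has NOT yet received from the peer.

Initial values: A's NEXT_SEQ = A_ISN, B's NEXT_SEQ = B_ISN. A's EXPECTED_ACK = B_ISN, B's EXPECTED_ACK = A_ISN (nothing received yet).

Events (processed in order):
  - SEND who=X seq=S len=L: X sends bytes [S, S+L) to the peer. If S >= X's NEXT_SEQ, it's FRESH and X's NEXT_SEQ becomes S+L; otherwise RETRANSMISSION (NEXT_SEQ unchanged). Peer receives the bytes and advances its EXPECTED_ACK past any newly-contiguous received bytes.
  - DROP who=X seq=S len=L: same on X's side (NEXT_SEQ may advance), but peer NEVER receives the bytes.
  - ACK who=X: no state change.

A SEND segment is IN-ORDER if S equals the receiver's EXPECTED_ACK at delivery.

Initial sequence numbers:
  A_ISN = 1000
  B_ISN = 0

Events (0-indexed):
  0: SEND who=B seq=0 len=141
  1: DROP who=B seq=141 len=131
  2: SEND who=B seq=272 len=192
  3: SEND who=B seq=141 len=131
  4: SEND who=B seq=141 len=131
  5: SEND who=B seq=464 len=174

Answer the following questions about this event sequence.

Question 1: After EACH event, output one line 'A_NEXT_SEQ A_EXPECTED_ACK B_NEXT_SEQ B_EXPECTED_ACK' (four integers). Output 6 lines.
1000 141 141 1000
1000 141 272 1000
1000 141 464 1000
1000 464 464 1000
1000 464 464 1000
1000 638 638 1000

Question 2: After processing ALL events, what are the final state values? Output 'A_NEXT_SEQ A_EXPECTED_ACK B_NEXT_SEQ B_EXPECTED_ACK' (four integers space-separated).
Answer: 1000 638 638 1000

Derivation:
After event 0: A_seq=1000 A_ack=141 B_seq=141 B_ack=1000
After event 1: A_seq=1000 A_ack=141 B_seq=272 B_ack=1000
After event 2: A_seq=1000 A_ack=141 B_seq=464 B_ack=1000
After event 3: A_seq=1000 A_ack=464 B_seq=464 B_ack=1000
After event 4: A_seq=1000 A_ack=464 B_seq=464 B_ack=1000
After event 5: A_seq=1000 A_ack=638 B_seq=638 B_ack=1000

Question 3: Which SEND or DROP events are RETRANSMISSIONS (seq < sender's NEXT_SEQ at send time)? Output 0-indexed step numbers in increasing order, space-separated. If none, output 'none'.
Step 0: SEND seq=0 -> fresh
Step 1: DROP seq=141 -> fresh
Step 2: SEND seq=272 -> fresh
Step 3: SEND seq=141 -> retransmit
Step 4: SEND seq=141 -> retransmit
Step 5: SEND seq=464 -> fresh

Answer: 3 4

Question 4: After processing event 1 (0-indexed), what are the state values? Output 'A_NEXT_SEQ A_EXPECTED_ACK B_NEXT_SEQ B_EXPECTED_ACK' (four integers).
After event 0: A_seq=1000 A_ack=141 B_seq=141 B_ack=1000
After event 1: A_seq=1000 A_ack=141 B_seq=272 B_ack=1000

1000 141 272 1000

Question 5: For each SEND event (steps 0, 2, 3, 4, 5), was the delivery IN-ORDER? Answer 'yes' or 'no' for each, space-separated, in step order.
Step 0: SEND seq=0 -> in-order
Step 2: SEND seq=272 -> out-of-order
Step 3: SEND seq=141 -> in-order
Step 4: SEND seq=141 -> out-of-order
Step 5: SEND seq=464 -> in-order

Answer: yes no yes no yes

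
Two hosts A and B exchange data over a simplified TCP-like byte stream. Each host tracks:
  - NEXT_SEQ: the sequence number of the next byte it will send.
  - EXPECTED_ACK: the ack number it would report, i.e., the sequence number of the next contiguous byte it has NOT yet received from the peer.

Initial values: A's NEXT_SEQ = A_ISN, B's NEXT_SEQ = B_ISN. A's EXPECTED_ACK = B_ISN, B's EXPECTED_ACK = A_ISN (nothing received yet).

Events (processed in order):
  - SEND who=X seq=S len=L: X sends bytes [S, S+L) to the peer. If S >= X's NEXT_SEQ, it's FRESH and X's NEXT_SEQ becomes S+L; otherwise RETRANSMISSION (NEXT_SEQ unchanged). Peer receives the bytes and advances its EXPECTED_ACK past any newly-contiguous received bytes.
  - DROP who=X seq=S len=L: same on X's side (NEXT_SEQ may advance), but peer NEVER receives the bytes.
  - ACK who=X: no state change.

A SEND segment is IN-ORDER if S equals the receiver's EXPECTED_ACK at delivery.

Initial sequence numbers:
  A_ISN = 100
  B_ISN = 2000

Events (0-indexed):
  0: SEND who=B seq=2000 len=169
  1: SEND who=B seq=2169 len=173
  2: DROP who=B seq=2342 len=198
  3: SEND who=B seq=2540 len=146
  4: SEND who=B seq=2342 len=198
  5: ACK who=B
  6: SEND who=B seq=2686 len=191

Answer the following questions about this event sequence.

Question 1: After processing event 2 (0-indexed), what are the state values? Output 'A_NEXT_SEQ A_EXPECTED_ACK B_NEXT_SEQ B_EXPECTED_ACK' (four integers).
After event 0: A_seq=100 A_ack=2169 B_seq=2169 B_ack=100
After event 1: A_seq=100 A_ack=2342 B_seq=2342 B_ack=100
After event 2: A_seq=100 A_ack=2342 B_seq=2540 B_ack=100

100 2342 2540 100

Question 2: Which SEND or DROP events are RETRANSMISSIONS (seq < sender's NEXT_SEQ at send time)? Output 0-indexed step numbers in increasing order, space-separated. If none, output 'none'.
Step 0: SEND seq=2000 -> fresh
Step 1: SEND seq=2169 -> fresh
Step 2: DROP seq=2342 -> fresh
Step 3: SEND seq=2540 -> fresh
Step 4: SEND seq=2342 -> retransmit
Step 6: SEND seq=2686 -> fresh

Answer: 4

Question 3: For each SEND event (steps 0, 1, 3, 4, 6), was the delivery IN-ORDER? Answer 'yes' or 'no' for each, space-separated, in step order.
Answer: yes yes no yes yes

Derivation:
Step 0: SEND seq=2000 -> in-order
Step 1: SEND seq=2169 -> in-order
Step 3: SEND seq=2540 -> out-of-order
Step 4: SEND seq=2342 -> in-order
Step 6: SEND seq=2686 -> in-order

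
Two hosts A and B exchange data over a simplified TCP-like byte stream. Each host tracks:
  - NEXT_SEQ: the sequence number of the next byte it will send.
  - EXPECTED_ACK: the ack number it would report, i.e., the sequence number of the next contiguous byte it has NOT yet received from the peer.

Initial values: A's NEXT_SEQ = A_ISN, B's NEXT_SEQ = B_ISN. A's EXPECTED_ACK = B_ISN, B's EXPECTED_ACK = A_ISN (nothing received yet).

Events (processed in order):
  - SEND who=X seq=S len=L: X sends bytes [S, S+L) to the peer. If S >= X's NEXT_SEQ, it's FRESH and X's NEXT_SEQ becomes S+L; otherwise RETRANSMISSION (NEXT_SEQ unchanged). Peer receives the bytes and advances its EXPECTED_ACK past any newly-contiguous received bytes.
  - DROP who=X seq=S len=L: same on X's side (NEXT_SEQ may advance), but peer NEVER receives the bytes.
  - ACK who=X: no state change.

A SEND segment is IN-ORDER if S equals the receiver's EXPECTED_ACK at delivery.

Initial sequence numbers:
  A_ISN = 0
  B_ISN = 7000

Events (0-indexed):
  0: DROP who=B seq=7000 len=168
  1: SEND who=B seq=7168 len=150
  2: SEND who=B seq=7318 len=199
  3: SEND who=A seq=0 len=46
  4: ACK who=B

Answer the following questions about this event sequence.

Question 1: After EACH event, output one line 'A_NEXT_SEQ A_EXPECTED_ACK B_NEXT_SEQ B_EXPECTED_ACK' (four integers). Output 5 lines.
0 7000 7168 0
0 7000 7318 0
0 7000 7517 0
46 7000 7517 46
46 7000 7517 46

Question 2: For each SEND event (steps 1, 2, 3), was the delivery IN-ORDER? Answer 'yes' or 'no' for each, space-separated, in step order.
Step 1: SEND seq=7168 -> out-of-order
Step 2: SEND seq=7318 -> out-of-order
Step 3: SEND seq=0 -> in-order

Answer: no no yes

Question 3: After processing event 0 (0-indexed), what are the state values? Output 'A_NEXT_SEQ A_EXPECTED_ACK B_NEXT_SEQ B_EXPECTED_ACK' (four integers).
After event 0: A_seq=0 A_ack=7000 B_seq=7168 B_ack=0

0 7000 7168 0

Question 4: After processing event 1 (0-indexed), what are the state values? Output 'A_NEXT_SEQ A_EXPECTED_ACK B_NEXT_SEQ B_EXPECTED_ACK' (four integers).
After event 0: A_seq=0 A_ack=7000 B_seq=7168 B_ack=0
After event 1: A_seq=0 A_ack=7000 B_seq=7318 B_ack=0

0 7000 7318 0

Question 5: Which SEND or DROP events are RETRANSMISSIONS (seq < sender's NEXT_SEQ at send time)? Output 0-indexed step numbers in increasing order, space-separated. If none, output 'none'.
Step 0: DROP seq=7000 -> fresh
Step 1: SEND seq=7168 -> fresh
Step 2: SEND seq=7318 -> fresh
Step 3: SEND seq=0 -> fresh

Answer: none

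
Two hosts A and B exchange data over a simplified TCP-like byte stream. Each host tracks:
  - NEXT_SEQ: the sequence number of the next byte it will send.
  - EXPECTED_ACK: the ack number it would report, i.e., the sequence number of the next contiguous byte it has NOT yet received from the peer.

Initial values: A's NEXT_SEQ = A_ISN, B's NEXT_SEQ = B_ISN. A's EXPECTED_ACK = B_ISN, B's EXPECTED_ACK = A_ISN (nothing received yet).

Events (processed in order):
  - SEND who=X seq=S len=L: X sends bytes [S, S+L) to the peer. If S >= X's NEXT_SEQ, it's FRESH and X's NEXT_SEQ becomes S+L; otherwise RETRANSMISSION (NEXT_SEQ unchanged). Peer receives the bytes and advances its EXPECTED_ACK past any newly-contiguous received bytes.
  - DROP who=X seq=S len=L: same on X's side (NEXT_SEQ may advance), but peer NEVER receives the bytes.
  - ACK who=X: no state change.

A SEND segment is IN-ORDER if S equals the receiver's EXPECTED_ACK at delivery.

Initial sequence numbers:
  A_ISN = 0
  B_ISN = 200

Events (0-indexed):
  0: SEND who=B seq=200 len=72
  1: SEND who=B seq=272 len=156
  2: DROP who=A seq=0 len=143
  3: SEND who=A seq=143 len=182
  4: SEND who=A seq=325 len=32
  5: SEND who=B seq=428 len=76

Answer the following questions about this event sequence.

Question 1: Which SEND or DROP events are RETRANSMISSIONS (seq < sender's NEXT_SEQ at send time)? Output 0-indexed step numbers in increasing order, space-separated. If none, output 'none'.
Step 0: SEND seq=200 -> fresh
Step 1: SEND seq=272 -> fresh
Step 2: DROP seq=0 -> fresh
Step 3: SEND seq=143 -> fresh
Step 4: SEND seq=325 -> fresh
Step 5: SEND seq=428 -> fresh

Answer: none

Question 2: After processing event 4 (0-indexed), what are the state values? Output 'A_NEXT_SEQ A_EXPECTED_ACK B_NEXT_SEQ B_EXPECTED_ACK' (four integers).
After event 0: A_seq=0 A_ack=272 B_seq=272 B_ack=0
After event 1: A_seq=0 A_ack=428 B_seq=428 B_ack=0
After event 2: A_seq=143 A_ack=428 B_seq=428 B_ack=0
After event 3: A_seq=325 A_ack=428 B_seq=428 B_ack=0
After event 4: A_seq=357 A_ack=428 B_seq=428 B_ack=0

357 428 428 0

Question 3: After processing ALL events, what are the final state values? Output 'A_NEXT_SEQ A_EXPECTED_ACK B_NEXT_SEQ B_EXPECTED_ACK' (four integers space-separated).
Answer: 357 504 504 0

Derivation:
After event 0: A_seq=0 A_ack=272 B_seq=272 B_ack=0
After event 1: A_seq=0 A_ack=428 B_seq=428 B_ack=0
After event 2: A_seq=143 A_ack=428 B_seq=428 B_ack=0
After event 3: A_seq=325 A_ack=428 B_seq=428 B_ack=0
After event 4: A_seq=357 A_ack=428 B_seq=428 B_ack=0
After event 5: A_seq=357 A_ack=504 B_seq=504 B_ack=0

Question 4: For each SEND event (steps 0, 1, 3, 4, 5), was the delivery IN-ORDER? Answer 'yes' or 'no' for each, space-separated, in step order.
Answer: yes yes no no yes

Derivation:
Step 0: SEND seq=200 -> in-order
Step 1: SEND seq=272 -> in-order
Step 3: SEND seq=143 -> out-of-order
Step 4: SEND seq=325 -> out-of-order
Step 5: SEND seq=428 -> in-order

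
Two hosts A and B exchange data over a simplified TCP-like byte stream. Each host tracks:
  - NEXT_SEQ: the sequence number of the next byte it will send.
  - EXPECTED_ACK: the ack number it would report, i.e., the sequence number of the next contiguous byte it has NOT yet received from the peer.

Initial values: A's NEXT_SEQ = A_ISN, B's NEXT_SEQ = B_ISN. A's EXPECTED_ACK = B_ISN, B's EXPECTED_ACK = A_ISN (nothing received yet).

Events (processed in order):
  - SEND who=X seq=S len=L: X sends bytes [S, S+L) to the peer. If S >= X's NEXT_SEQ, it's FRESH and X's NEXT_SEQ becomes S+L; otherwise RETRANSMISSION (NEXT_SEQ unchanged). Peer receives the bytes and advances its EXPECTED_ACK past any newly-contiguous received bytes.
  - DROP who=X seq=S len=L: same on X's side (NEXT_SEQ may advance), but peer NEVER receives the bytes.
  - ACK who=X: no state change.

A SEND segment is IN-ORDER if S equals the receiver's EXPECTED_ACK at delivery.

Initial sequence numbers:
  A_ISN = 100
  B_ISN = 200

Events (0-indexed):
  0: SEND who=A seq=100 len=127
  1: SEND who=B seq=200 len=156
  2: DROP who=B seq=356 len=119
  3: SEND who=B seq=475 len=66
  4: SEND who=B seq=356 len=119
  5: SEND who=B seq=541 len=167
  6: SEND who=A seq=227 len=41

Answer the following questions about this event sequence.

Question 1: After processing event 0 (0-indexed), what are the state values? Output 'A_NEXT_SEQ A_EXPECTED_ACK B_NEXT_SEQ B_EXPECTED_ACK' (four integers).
After event 0: A_seq=227 A_ack=200 B_seq=200 B_ack=227

227 200 200 227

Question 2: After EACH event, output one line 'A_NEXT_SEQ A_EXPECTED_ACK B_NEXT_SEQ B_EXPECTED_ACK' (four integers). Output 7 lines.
227 200 200 227
227 356 356 227
227 356 475 227
227 356 541 227
227 541 541 227
227 708 708 227
268 708 708 268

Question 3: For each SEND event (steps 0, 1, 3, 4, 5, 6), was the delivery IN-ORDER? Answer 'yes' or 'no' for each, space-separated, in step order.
Answer: yes yes no yes yes yes

Derivation:
Step 0: SEND seq=100 -> in-order
Step 1: SEND seq=200 -> in-order
Step 3: SEND seq=475 -> out-of-order
Step 4: SEND seq=356 -> in-order
Step 5: SEND seq=541 -> in-order
Step 6: SEND seq=227 -> in-order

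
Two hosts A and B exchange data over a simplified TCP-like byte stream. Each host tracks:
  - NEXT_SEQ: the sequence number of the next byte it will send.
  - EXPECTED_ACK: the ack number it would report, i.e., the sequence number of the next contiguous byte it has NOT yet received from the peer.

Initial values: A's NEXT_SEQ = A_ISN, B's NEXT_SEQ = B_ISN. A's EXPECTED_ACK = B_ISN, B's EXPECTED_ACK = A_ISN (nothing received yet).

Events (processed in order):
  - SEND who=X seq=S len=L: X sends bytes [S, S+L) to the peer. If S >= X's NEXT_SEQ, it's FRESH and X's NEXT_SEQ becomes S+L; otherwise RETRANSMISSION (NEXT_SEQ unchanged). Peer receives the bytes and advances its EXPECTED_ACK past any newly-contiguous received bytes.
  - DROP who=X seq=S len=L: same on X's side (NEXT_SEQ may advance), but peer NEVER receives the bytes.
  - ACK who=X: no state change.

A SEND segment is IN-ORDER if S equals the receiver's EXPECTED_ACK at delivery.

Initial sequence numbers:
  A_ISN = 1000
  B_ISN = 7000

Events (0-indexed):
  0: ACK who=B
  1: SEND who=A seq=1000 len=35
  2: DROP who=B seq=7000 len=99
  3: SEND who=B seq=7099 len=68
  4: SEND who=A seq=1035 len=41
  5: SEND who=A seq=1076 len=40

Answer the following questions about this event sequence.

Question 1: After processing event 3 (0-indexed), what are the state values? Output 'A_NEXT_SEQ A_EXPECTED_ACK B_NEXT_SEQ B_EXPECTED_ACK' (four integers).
After event 0: A_seq=1000 A_ack=7000 B_seq=7000 B_ack=1000
After event 1: A_seq=1035 A_ack=7000 B_seq=7000 B_ack=1035
After event 2: A_seq=1035 A_ack=7000 B_seq=7099 B_ack=1035
After event 3: A_seq=1035 A_ack=7000 B_seq=7167 B_ack=1035

1035 7000 7167 1035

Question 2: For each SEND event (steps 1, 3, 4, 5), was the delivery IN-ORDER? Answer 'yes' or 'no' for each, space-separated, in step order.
Step 1: SEND seq=1000 -> in-order
Step 3: SEND seq=7099 -> out-of-order
Step 4: SEND seq=1035 -> in-order
Step 5: SEND seq=1076 -> in-order

Answer: yes no yes yes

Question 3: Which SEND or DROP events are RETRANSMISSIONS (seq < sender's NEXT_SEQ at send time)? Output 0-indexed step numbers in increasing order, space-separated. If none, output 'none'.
Answer: none

Derivation:
Step 1: SEND seq=1000 -> fresh
Step 2: DROP seq=7000 -> fresh
Step 3: SEND seq=7099 -> fresh
Step 4: SEND seq=1035 -> fresh
Step 5: SEND seq=1076 -> fresh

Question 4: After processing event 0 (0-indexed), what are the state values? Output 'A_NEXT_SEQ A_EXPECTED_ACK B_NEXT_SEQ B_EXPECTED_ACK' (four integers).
After event 0: A_seq=1000 A_ack=7000 B_seq=7000 B_ack=1000

1000 7000 7000 1000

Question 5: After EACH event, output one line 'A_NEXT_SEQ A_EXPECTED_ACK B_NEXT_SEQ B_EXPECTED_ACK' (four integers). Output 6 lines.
1000 7000 7000 1000
1035 7000 7000 1035
1035 7000 7099 1035
1035 7000 7167 1035
1076 7000 7167 1076
1116 7000 7167 1116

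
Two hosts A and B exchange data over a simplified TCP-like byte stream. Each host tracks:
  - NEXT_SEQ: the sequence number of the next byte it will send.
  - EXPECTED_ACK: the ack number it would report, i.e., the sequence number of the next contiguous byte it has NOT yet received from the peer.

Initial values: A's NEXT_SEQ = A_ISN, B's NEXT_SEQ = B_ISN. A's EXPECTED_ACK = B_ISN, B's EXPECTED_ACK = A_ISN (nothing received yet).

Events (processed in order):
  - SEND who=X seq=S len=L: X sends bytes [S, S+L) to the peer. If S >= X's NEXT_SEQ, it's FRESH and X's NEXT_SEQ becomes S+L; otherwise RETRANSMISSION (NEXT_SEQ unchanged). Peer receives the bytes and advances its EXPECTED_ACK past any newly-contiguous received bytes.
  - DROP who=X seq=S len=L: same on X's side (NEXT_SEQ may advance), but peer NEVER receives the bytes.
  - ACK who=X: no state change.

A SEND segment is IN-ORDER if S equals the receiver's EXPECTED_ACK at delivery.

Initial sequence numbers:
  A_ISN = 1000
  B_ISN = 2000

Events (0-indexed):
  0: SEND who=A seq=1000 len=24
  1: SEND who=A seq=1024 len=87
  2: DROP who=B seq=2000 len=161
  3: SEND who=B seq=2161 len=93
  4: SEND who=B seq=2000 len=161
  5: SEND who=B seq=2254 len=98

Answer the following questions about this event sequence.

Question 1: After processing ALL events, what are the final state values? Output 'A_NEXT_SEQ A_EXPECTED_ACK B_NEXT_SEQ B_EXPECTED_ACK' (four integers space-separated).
After event 0: A_seq=1024 A_ack=2000 B_seq=2000 B_ack=1024
After event 1: A_seq=1111 A_ack=2000 B_seq=2000 B_ack=1111
After event 2: A_seq=1111 A_ack=2000 B_seq=2161 B_ack=1111
After event 3: A_seq=1111 A_ack=2000 B_seq=2254 B_ack=1111
After event 4: A_seq=1111 A_ack=2254 B_seq=2254 B_ack=1111
After event 5: A_seq=1111 A_ack=2352 B_seq=2352 B_ack=1111

Answer: 1111 2352 2352 1111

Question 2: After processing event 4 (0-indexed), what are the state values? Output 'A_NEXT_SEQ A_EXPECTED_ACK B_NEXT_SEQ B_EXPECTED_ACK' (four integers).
After event 0: A_seq=1024 A_ack=2000 B_seq=2000 B_ack=1024
After event 1: A_seq=1111 A_ack=2000 B_seq=2000 B_ack=1111
After event 2: A_seq=1111 A_ack=2000 B_seq=2161 B_ack=1111
After event 3: A_seq=1111 A_ack=2000 B_seq=2254 B_ack=1111
After event 4: A_seq=1111 A_ack=2254 B_seq=2254 B_ack=1111

1111 2254 2254 1111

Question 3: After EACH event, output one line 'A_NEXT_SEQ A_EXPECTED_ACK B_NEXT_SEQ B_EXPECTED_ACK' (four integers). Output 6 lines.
1024 2000 2000 1024
1111 2000 2000 1111
1111 2000 2161 1111
1111 2000 2254 1111
1111 2254 2254 1111
1111 2352 2352 1111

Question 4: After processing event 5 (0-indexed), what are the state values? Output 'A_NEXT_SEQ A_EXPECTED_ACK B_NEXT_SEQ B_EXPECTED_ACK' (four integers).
After event 0: A_seq=1024 A_ack=2000 B_seq=2000 B_ack=1024
After event 1: A_seq=1111 A_ack=2000 B_seq=2000 B_ack=1111
After event 2: A_seq=1111 A_ack=2000 B_seq=2161 B_ack=1111
After event 3: A_seq=1111 A_ack=2000 B_seq=2254 B_ack=1111
After event 4: A_seq=1111 A_ack=2254 B_seq=2254 B_ack=1111
After event 5: A_seq=1111 A_ack=2352 B_seq=2352 B_ack=1111

1111 2352 2352 1111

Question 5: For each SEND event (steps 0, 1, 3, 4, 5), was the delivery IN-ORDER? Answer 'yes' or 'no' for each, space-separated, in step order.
Answer: yes yes no yes yes

Derivation:
Step 0: SEND seq=1000 -> in-order
Step 1: SEND seq=1024 -> in-order
Step 3: SEND seq=2161 -> out-of-order
Step 4: SEND seq=2000 -> in-order
Step 5: SEND seq=2254 -> in-order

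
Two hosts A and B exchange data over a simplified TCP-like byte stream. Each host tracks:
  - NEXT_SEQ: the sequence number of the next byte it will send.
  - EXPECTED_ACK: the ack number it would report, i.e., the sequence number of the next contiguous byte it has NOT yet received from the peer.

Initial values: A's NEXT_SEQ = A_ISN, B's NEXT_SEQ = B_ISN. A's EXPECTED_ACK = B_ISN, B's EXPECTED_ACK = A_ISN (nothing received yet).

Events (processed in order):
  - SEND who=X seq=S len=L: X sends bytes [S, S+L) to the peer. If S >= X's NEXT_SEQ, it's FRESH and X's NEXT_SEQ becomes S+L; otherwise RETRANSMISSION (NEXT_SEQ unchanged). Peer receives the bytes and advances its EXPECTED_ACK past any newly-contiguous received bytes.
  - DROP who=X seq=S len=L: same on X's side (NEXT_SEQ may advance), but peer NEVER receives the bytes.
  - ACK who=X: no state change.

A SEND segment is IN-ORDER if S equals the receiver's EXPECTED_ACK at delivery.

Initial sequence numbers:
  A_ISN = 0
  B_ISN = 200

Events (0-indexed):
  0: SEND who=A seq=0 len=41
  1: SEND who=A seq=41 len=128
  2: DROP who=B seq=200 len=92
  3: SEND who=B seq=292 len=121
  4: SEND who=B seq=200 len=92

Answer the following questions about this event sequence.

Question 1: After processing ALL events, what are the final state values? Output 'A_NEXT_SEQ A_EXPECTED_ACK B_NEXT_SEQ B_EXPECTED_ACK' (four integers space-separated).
Answer: 169 413 413 169

Derivation:
After event 0: A_seq=41 A_ack=200 B_seq=200 B_ack=41
After event 1: A_seq=169 A_ack=200 B_seq=200 B_ack=169
After event 2: A_seq=169 A_ack=200 B_seq=292 B_ack=169
After event 3: A_seq=169 A_ack=200 B_seq=413 B_ack=169
After event 4: A_seq=169 A_ack=413 B_seq=413 B_ack=169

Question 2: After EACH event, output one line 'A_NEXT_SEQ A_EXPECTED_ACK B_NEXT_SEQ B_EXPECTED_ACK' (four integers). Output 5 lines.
41 200 200 41
169 200 200 169
169 200 292 169
169 200 413 169
169 413 413 169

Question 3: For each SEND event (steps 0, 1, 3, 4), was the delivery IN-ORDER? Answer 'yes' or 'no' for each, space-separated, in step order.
Answer: yes yes no yes

Derivation:
Step 0: SEND seq=0 -> in-order
Step 1: SEND seq=41 -> in-order
Step 3: SEND seq=292 -> out-of-order
Step 4: SEND seq=200 -> in-order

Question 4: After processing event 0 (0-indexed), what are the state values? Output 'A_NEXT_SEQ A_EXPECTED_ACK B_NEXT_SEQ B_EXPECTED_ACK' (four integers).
After event 0: A_seq=41 A_ack=200 B_seq=200 B_ack=41

41 200 200 41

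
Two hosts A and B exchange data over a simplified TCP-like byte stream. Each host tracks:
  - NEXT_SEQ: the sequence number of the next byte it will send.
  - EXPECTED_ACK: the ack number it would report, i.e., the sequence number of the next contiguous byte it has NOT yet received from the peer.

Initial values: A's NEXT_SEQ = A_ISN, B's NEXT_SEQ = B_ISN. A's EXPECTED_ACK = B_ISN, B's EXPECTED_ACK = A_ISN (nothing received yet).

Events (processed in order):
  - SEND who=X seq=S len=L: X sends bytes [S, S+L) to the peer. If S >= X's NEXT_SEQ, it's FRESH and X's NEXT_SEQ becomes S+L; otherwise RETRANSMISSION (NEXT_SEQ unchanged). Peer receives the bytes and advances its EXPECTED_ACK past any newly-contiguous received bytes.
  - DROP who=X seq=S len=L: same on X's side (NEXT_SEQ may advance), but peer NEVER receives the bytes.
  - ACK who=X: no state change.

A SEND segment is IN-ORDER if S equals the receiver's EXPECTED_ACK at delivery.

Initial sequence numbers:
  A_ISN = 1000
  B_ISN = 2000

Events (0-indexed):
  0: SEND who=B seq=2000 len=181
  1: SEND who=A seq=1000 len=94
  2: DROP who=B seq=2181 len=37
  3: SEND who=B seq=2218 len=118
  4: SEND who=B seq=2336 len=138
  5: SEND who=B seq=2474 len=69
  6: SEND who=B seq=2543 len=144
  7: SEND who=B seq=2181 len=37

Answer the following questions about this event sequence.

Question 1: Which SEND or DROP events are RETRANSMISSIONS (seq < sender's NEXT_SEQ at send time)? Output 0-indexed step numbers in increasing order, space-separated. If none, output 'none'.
Step 0: SEND seq=2000 -> fresh
Step 1: SEND seq=1000 -> fresh
Step 2: DROP seq=2181 -> fresh
Step 3: SEND seq=2218 -> fresh
Step 4: SEND seq=2336 -> fresh
Step 5: SEND seq=2474 -> fresh
Step 6: SEND seq=2543 -> fresh
Step 7: SEND seq=2181 -> retransmit

Answer: 7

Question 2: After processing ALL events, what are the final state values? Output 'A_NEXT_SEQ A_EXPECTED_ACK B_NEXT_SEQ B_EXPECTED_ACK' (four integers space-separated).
After event 0: A_seq=1000 A_ack=2181 B_seq=2181 B_ack=1000
After event 1: A_seq=1094 A_ack=2181 B_seq=2181 B_ack=1094
After event 2: A_seq=1094 A_ack=2181 B_seq=2218 B_ack=1094
After event 3: A_seq=1094 A_ack=2181 B_seq=2336 B_ack=1094
After event 4: A_seq=1094 A_ack=2181 B_seq=2474 B_ack=1094
After event 5: A_seq=1094 A_ack=2181 B_seq=2543 B_ack=1094
After event 6: A_seq=1094 A_ack=2181 B_seq=2687 B_ack=1094
After event 7: A_seq=1094 A_ack=2687 B_seq=2687 B_ack=1094

Answer: 1094 2687 2687 1094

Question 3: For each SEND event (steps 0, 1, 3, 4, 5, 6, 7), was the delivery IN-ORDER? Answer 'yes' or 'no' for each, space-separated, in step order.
Step 0: SEND seq=2000 -> in-order
Step 1: SEND seq=1000 -> in-order
Step 3: SEND seq=2218 -> out-of-order
Step 4: SEND seq=2336 -> out-of-order
Step 5: SEND seq=2474 -> out-of-order
Step 6: SEND seq=2543 -> out-of-order
Step 7: SEND seq=2181 -> in-order

Answer: yes yes no no no no yes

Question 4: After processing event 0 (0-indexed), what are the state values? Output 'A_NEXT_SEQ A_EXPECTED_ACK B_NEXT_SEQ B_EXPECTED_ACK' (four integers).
After event 0: A_seq=1000 A_ack=2181 B_seq=2181 B_ack=1000

1000 2181 2181 1000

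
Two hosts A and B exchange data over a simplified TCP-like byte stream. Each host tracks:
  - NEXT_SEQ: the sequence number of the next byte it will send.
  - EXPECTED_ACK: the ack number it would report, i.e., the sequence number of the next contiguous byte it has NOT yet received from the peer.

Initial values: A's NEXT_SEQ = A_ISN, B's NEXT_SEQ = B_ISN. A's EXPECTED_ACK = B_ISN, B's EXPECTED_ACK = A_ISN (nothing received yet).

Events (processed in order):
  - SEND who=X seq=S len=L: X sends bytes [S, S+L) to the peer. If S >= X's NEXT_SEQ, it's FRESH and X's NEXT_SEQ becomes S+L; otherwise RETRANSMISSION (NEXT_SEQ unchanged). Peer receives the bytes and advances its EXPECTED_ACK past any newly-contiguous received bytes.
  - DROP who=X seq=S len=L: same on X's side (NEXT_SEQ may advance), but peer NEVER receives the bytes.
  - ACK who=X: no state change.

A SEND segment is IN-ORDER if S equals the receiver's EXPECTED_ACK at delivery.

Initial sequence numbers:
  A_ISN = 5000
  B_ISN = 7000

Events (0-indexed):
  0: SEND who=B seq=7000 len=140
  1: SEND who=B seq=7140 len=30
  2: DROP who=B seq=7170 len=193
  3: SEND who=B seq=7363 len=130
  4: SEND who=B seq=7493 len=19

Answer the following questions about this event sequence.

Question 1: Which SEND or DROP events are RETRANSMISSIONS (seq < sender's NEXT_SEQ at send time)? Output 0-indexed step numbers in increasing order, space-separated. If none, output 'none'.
Step 0: SEND seq=7000 -> fresh
Step 1: SEND seq=7140 -> fresh
Step 2: DROP seq=7170 -> fresh
Step 3: SEND seq=7363 -> fresh
Step 4: SEND seq=7493 -> fresh

Answer: none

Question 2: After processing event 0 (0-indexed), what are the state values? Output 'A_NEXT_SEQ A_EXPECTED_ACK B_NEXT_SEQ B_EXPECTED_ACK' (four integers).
After event 0: A_seq=5000 A_ack=7140 B_seq=7140 B_ack=5000

5000 7140 7140 5000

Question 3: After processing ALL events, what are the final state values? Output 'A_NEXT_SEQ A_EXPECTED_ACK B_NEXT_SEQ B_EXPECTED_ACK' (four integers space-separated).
After event 0: A_seq=5000 A_ack=7140 B_seq=7140 B_ack=5000
After event 1: A_seq=5000 A_ack=7170 B_seq=7170 B_ack=5000
After event 2: A_seq=5000 A_ack=7170 B_seq=7363 B_ack=5000
After event 3: A_seq=5000 A_ack=7170 B_seq=7493 B_ack=5000
After event 4: A_seq=5000 A_ack=7170 B_seq=7512 B_ack=5000

Answer: 5000 7170 7512 5000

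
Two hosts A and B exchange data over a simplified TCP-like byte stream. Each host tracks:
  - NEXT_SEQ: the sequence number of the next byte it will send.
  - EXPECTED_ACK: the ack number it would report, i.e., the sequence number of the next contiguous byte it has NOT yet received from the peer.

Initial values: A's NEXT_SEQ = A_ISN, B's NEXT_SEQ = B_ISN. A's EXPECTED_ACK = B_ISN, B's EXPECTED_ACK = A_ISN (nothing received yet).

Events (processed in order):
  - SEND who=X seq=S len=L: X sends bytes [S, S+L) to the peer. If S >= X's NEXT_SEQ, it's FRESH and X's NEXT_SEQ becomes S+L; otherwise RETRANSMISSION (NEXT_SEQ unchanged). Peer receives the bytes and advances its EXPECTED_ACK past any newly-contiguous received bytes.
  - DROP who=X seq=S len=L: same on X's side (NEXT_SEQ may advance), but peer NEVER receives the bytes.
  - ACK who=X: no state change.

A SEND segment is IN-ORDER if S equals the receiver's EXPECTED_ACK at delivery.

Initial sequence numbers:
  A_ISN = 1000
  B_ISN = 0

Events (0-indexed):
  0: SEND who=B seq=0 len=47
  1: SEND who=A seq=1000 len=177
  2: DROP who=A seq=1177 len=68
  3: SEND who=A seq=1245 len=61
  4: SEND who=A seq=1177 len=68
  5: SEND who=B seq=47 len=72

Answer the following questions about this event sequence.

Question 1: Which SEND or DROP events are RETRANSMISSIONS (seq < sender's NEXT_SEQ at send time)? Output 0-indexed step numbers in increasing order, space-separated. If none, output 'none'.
Answer: 4

Derivation:
Step 0: SEND seq=0 -> fresh
Step 1: SEND seq=1000 -> fresh
Step 2: DROP seq=1177 -> fresh
Step 3: SEND seq=1245 -> fresh
Step 4: SEND seq=1177 -> retransmit
Step 5: SEND seq=47 -> fresh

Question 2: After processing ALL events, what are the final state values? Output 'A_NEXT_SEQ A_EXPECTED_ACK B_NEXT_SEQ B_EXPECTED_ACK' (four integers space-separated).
Answer: 1306 119 119 1306

Derivation:
After event 0: A_seq=1000 A_ack=47 B_seq=47 B_ack=1000
After event 1: A_seq=1177 A_ack=47 B_seq=47 B_ack=1177
After event 2: A_seq=1245 A_ack=47 B_seq=47 B_ack=1177
After event 3: A_seq=1306 A_ack=47 B_seq=47 B_ack=1177
After event 4: A_seq=1306 A_ack=47 B_seq=47 B_ack=1306
After event 5: A_seq=1306 A_ack=119 B_seq=119 B_ack=1306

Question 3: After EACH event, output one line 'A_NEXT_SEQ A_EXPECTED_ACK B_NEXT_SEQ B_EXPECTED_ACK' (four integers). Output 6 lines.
1000 47 47 1000
1177 47 47 1177
1245 47 47 1177
1306 47 47 1177
1306 47 47 1306
1306 119 119 1306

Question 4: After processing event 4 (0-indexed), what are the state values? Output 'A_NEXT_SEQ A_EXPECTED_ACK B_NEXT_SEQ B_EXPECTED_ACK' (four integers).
After event 0: A_seq=1000 A_ack=47 B_seq=47 B_ack=1000
After event 1: A_seq=1177 A_ack=47 B_seq=47 B_ack=1177
After event 2: A_seq=1245 A_ack=47 B_seq=47 B_ack=1177
After event 3: A_seq=1306 A_ack=47 B_seq=47 B_ack=1177
After event 4: A_seq=1306 A_ack=47 B_seq=47 B_ack=1306

1306 47 47 1306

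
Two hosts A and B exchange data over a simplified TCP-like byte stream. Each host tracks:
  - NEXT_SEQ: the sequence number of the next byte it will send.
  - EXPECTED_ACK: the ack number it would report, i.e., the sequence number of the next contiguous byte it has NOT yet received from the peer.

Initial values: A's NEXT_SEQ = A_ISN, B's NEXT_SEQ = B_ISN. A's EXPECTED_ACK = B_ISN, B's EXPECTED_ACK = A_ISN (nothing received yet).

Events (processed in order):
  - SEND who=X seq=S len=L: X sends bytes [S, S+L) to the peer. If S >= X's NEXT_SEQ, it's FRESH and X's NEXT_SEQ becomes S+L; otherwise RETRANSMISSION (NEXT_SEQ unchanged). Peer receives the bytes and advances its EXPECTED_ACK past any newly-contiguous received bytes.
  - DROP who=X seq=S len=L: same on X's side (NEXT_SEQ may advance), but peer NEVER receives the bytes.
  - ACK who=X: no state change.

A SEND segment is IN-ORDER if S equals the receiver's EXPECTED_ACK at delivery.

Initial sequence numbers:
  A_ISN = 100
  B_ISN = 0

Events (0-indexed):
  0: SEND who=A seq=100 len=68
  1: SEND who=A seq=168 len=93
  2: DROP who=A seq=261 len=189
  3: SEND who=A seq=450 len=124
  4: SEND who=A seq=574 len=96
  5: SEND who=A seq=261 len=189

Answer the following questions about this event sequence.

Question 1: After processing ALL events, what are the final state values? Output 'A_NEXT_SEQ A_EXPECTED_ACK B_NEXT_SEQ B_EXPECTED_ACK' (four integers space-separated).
After event 0: A_seq=168 A_ack=0 B_seq=0 B_ack=168
After event 1: A_seq=261 A_ack=0 B_seq=0 B_ack=261
After event 2: A_seq=450 A_ack=0 B_seq=0 B_ack=261
After event 3: A_seq=574 A_ack=0 B_seq=0 B_ack=261
After event 4: A_seq=670 A_ack=0 B_seq=0 B_ack=261
After event 5: A_seq=670 A_ack=0 B_seq=0 B_ack=670

Answer: 670 0 0 670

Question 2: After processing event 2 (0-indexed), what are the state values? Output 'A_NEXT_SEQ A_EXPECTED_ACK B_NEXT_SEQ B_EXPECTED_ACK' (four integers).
After event 0: A_seq=168 A_ack=0 B_seq=0 B_ack=168
After event 1: A_seq=261 A_ack=0 B_seq=0 B_ack=261
After event 2: A_seq=450 A_ack=0 B_seq=0 B_ack=261

450 0 0 261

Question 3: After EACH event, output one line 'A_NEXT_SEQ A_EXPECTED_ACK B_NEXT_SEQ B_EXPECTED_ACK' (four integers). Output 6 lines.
168 0 0 168
261 0 0 261
450 0 0 261
574 0 0 261
670 0 0 261
670 0 0 670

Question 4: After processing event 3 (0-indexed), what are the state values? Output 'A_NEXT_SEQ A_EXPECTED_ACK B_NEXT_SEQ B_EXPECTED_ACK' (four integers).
After event 0: A_seq=168 A_ack=0 B_seq=0 B_ack=168
After event 1: A_seq=261 A_ack=0 B_seq=0 B_ack=261
After event 2: A_seq=450 A_ack=0 B_seq=0 B_ack=261
After event 3: A_seq=574 A_ack=0 B_seq=0 B_ack=261

574 0 0 261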